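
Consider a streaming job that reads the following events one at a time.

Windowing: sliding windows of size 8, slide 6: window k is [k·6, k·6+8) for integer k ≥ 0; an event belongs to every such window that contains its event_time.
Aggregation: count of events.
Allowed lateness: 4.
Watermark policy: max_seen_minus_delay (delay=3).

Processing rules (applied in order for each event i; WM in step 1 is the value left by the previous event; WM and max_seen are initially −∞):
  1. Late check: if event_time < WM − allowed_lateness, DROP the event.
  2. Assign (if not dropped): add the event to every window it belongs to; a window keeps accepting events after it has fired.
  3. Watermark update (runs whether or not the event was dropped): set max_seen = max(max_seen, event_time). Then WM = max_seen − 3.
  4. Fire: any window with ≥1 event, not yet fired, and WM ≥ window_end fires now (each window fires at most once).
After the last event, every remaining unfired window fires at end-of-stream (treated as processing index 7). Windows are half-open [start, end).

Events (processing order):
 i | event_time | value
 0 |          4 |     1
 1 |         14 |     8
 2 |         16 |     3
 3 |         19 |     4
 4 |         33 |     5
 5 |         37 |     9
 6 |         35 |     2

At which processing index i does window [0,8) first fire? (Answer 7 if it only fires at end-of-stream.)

1

i=0 t=4 v=1: → [0,8); WM=1
i=1 t=14 v=8: → [12,20); WM=11; [0,8) fires=1
i=2 t=16 v=3: → [12,20); WM=13
i=3 t=19 v=4: → [18,26),[12,20); WM=16
i=4 t=33 v=5: → [30,38); WM=30; [12,20) fires=3 [18,26) fires=1
i=5 t=37 v=9: → [36,44),[30,38); WM=34
i=6 t=35 v=2: → [30,38); WM=34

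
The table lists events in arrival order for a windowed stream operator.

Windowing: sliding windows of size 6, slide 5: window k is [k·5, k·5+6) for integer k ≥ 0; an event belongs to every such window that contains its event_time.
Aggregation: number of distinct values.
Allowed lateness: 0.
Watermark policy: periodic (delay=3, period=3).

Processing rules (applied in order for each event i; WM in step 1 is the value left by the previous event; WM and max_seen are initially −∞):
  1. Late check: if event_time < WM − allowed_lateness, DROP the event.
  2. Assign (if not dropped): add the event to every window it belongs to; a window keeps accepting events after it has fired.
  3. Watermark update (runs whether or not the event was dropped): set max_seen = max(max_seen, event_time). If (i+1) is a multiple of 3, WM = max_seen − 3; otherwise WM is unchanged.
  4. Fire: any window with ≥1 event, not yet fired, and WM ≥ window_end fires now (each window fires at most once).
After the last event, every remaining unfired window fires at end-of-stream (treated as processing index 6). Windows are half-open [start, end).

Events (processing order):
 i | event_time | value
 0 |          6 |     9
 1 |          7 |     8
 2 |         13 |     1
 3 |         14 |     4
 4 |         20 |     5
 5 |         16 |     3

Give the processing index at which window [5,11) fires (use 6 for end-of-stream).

5

i=0 t=6 v=9: → [5,11); WM=−∞
i=1 t=7 v=8: → [5,11); WM=−∞
i=2 t=13 v=1: → [10,16); WM=10
i=3 t=14 v=4: → [10,16); WM=10
i=4 t=20 v=5: → [20,26),[15,21); WM=10
i=5 t=16 v=3: → [15,21); WM=17; [5,11) fires=2 [10,16) fires=2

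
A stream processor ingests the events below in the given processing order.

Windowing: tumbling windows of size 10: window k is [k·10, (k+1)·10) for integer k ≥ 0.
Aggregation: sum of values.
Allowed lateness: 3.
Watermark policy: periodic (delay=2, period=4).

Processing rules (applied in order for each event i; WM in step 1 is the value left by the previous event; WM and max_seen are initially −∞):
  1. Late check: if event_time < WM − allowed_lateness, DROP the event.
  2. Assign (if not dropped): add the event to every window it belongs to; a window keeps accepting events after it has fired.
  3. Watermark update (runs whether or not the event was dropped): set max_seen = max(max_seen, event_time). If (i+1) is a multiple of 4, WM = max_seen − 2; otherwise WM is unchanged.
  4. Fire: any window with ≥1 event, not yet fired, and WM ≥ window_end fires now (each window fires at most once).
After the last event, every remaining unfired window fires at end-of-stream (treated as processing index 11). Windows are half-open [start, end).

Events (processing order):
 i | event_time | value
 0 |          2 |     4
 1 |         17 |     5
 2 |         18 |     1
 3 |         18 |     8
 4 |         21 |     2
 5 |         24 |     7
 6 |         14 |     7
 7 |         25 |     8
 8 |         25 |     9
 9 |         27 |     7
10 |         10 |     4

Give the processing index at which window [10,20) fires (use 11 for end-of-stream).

i=0 t=2 v=4: → [0,10); WM=−∞
i=1 t=17 v=5: → [10,20); WM=−∞
i=2 t=18 v=1: → [10,20); WM=−∞
i=3 t=18 v=8: → [10,20); WM=16; [0,10) fires=4
i=4 t=21 v=2: → [20,30); WM=16
i=5 t=24 v=7: → [20,30); WM=16
i=6 t=14 v=7: → [10,20); WM=16
i=7 t=25 v=8: → [20,30); WM=23; [10,20) fires=21
i=8 t=25 v=9: → [20,30); WM=23
i=9 t=27 v=7: → [20,30); WM=23
i=10 t=10 v=4: DROP (t<23-3); WM=23

7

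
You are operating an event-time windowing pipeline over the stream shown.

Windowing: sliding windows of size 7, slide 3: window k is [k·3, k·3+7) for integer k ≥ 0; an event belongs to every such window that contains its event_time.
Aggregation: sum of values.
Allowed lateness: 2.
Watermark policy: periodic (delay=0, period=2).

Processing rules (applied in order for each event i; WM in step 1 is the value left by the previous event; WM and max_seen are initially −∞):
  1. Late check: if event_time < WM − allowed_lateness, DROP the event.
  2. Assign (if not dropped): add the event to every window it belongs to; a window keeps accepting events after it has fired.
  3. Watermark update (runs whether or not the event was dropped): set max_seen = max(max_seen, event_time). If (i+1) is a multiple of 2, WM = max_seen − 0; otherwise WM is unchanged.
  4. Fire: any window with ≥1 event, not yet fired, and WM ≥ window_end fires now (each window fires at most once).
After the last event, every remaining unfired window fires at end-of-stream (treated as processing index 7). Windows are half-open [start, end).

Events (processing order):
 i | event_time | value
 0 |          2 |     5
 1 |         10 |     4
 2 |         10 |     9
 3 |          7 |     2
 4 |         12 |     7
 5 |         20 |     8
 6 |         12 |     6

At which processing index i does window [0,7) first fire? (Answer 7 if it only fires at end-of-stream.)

i=0 t=2 v=5: → [0,7); WM=−∞
i=1 t=10 v=4: → [9,16),[6,13); WM=10; [0,7) fires=5
i=2 t=10 v=9: → [9,16),[6,13); WM=10
i=3 t=7 v=2: DROP (t<10-2); WM=10
i=4 t=12 v=7: → [12,19),[9,16),[6,13); WM=10
i=5 t=20 v=8: → [18,25),[15,22); WM=20; [6,13) fires=20 [9,16) fires=20 [12,19) fires=7
i=6 t=12 v=6: DROP (t<20-2); WM=20

1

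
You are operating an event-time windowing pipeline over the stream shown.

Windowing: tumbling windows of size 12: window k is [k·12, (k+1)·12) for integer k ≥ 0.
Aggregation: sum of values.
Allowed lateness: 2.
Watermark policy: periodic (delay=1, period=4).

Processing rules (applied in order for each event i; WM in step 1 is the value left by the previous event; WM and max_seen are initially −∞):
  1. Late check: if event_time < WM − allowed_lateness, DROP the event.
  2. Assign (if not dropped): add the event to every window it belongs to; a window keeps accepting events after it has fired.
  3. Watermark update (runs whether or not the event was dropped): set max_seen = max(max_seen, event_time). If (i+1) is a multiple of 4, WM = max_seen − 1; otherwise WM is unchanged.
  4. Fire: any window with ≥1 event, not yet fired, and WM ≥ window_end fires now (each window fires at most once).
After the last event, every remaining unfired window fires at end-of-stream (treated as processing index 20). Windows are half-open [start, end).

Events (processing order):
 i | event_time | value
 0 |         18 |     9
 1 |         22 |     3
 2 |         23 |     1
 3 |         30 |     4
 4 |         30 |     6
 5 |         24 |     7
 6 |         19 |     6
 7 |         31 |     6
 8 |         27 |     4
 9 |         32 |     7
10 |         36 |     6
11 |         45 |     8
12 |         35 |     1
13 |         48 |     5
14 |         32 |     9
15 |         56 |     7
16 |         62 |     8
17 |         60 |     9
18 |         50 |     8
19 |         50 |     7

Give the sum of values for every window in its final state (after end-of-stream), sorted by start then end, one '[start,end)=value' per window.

i=0 t=18 v=9: → [12,24); WM=−∞
i=1 t=22 v=3: → [12,24); WM=−∞
i=2 t=23 v=1: → [12,24); WM=−∞
i=3 t=30 v=4: → [24,36); WM=29; [12,24) fires=13
i=4 t=30 v=6: → [24,36); WM=29
i=5 t=24 v=7: DROP (t<29-2); WM=29
i=6 t=19 v=6: DROP (t<29-2); WM=29
i=7 t=31 v=6: → [24,36); WM=30
i=8 t=27 v=4: DROP (t<30-2); WM=30
i=9 t=32 v=7: → [24,36); WM=30
i=10 t=36 v=6: → [36,48); WM=30
i=11 t=45 v=8: → [36,48); WM=44; [24,36) fires=23
i=12 t=35 v=1: DROP (t<44-2); WM=44
i=13 t=48 v=5: → [48,60); WM=44
i=14 t=32 v=9: DROP (t<44-2); WM=44
i=15 t=56 v=7: → [48,60); WM=55; [36,48) fires=14
i=16 t=62 v=8: → [60,72); WM=55
i=17 t=60 v=9: → [60,72); WM=55
i=18 t=50 v=8: DROP (t<55-2); WM=55
i=19 t=50 v=7: DROP (t<55-2); WM=61; [48,60) fires=12

[12,24)=13 [24,36)=23 [36,48)=14 [48,60)=12 [60,72)=17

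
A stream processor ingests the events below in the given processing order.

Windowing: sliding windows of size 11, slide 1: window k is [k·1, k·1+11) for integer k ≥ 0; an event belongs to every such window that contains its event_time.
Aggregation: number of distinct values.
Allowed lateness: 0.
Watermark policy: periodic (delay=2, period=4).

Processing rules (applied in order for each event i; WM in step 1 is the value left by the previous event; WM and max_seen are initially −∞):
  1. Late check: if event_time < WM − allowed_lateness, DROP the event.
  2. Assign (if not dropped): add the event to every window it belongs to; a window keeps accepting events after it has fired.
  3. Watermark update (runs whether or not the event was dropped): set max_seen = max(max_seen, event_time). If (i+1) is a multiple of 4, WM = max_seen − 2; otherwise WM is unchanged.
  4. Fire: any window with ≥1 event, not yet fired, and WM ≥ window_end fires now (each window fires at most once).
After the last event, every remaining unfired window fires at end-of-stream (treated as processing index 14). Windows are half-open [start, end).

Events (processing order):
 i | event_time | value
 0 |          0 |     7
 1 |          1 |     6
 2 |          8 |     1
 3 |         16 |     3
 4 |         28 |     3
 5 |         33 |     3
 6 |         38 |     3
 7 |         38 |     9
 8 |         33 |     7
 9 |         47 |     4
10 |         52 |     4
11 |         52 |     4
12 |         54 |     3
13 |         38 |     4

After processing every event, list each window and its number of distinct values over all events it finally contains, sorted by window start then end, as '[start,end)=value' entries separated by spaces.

i=0 t=0 v=7: → [0,11); WM=−∞
i=1 t=1 v=6: → [1,12),[0,11); WM=−∞
i=2 t=8 v=1: → [8,19),[7,18),[6,17),[5,16),[4,15),[3,14),[2,13),[1,12),[0,11); WM=−∞
i=3 t=16 v=3: → [16,27),[15,26),[14,25),[13,24),[12,23),[11,22),[10,21),[9,20),[8,19),[7,18),[6,17); WM=14; [0,11) fires=3 [1,12) fires=2 [2,13) fires=1 [3,14) fires=1
i=4 t=28 v=3: → [28,39),[27,38),[26,37),[25,36),[24,35),[23,34),[22,33),[21,32),[20,31),[19,30),[18,29); WM=14
i=5 t=33 v=3: → [33,44),[32,43),[31,42),[30,41),[29,40),[28,39),[27,38),[26,37),[25,36),[24,35),[23,34); WM=14
i=6 t=38 v=3: → [38,49),[37,48),[36,47),[35,46),[34,45),[33,44),[32,43),[31,42),[30,41),[29,40),[28,39); WM=14
i=7 t=38 v=9: → [38,49),[37,48),[36,47),[35,46),[34,45),[33,44),[32,43),[31,42),[30,41),[29,40),[28,39); WM=36; [4,15) fires=1 [5,16) fires=1 [6,17) fires=2 [7,18) fires=2 [8,19) fires=2 [9,20) fires=1 [10,21) fires=1 [11,22) fires=1 [12,23) fires=1 [13,24) fires=1 [14,25) fires=1 [15,26) fires=1 [16,27) fires=1 [18,29) fires=1 [19,30) fires=1 [20,31) fires=1 [21,32) fires=1 [22,33) fires=1 [23,34) fires=1 [24,35) fires=1 [25,36) fires=1
i=8 t=33 v=7: DROP (t<36-0); WM=36
i=9 t=47 v=4: → [47,58),[46,57),[45,56),[44,55),[43,54),[42,53),[41,52),[40,51),[39,50),[38,49),[37,48); WM=36
i=10 t=52 v=4: → [52,63),[51,62),[50,61),[49,60),[48,59),[47,58),[46,57),[45,56),[44,55),[43,54),[42,53); WM=36
i=11 t=52 v=4: → [52,63),[51,62),[50,61),[49,60),[48,59),[47,58),[46,57),[45,56),[44,55),[43,54),[42,53); WM=50; [26,37) fires=1 [27,38) fires=1 [28,39) fires=2 [29,40) fires=2 [30,41) fires=2 [31,42) fires=2 [32,43) fires=2 [33,44) fires=2 [34,45) fires=2 [35,46) fires=2 [36,47) fires=2 [37,48) fires=3 [38,49) fires=3 [39,50) fires=1
i=12 t=54 v=3: → [54,65),[53,64),[52,63),[51,62),[50,61),[49,60),[48,59),[47,58),[46,57),[45,56),[44,55); WM=50
i=13 t=38 v=4: DROP (t<50-0); WM=50

[0,11)=3 [1,12)=2 [2,13)=1 [3,14)=1 [4,15)=1 [5,16)=1 [6,17)=2 [7,18)=2 [8,19)=2 [9,20)=1 [10,21)=1 [11,22)=1 [12,23)=1 [13,24)=1 [14,25)=1 [15,26)=1 [16,27)=1 [18,29)=1 [19,30)=1 [20,31)=1 [21,32)=1 [22,33)=1 [23,34)=1 [24,35)=1 [25,36)=1 [26,37)=1 [27,38)=1 [28,39)=2 [29,40)=2 [30,41)=2 [31,42)=2 [32,43)=2 [33,44)=2 [34,45)=2 [35,46)=2 [36,47)=2 [37,48)=3 [38,49)=3 [39,50)=1 [40,51)=1 [41,52)=1 [42,53)=1 [43,54)=1 [44,55)=2 [45,56)=2 [46,57)=2 [47,58)=2 [48,59)=2 [49,60)=2 [50,61)=2 [51,62)=2 [52,63)=2 [53,64)=1 [54,65)=1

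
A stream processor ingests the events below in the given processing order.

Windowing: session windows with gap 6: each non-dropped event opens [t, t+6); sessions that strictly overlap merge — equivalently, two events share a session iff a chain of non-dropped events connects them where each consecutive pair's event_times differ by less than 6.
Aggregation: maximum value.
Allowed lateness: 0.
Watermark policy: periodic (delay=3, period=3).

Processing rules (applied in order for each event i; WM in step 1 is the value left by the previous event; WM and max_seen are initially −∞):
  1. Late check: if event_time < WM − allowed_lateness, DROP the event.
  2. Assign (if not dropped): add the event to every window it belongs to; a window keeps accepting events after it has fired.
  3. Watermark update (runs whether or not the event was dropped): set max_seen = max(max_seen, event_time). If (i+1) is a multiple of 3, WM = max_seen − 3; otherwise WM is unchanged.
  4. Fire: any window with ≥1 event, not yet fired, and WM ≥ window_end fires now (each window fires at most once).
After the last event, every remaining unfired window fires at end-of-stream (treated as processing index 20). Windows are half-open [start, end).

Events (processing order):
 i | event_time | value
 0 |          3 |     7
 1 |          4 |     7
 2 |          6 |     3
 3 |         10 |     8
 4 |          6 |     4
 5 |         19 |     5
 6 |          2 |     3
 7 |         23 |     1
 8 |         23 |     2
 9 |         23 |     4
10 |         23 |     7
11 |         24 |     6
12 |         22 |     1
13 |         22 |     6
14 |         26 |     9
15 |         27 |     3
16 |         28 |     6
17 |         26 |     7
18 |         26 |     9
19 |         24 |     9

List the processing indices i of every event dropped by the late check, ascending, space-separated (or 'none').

i=0 t=3 v=7: → [3,9); WM=−∞
i=1 t=4 v=7: → [3,10); WM=−∞
i=2 t=6 v=3: → [3,12); WM=3
i=3 t=10 v=8: → [3,16); WM=3
i=4 t=6 v=4: → [3,16); WM=3
i=5 t=19 v=5: → [19,25); WM=16
i=6 t=2 v=3: DROP (t<16-0); WM=16
i=7 t=23 v=1: → [19,29); WM=16
i=8 t=23 v=2: → [19,29); WM=20
i=9 t=23 v=4: → [19,29); WM=20
i=10 t=23 v=7: → [19,29); WM=20
i=11 t=24 v=6: → [19,30); WM=21
i=12 t=22 v=1: → [19,30); WM=21
i=13 t=22 v=6: → [19,30); WM=21
i=14 t=26 v=9: → [19,32); WM=23
i=15 t=27 v=3: → [19,33); WM=23
i=16 t=28 v=6: → [19,34); WM=23
i=17 t=26 v=7: → [19,34); WM=25
i=18 t=26 v=9: → [19,34); WM=25
i=19 t=24 v=9: DROP (t<25-0); WM=25

6 19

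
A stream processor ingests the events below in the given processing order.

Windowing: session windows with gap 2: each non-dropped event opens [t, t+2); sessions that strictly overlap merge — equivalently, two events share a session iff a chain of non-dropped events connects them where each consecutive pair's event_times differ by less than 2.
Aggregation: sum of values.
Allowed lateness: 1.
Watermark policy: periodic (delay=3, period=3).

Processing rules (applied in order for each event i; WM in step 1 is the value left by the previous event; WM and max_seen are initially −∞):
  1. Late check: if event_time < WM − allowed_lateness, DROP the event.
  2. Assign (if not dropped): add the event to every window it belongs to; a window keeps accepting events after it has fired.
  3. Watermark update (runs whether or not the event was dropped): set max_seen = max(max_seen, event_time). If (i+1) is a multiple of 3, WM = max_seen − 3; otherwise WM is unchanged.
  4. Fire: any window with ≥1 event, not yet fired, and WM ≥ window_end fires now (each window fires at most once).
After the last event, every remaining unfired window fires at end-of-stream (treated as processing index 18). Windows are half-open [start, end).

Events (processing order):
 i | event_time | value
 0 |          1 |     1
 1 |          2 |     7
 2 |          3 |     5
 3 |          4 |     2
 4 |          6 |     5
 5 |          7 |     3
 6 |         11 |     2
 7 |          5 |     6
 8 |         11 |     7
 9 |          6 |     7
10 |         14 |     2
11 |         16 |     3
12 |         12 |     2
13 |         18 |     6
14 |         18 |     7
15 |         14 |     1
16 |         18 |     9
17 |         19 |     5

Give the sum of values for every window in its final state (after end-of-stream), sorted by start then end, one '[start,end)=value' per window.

i=0 t=1 v=1: → [1,3); WM=−∞
i=1 t=2 v=7: → [1,4); WM=−∞
i=2 t=3 v=5: → [1,5); WM=0
i=3 t=4 v=2: → [1,6); WM=0
i=4 t=6 v=5: → [6,8); WM=0
i=5 t=7 v=3: → [6,9); WM=4
i=6 t=11 v=2: → [11,13); WM=4
i=7 t=5 v=6: → [1,9); WM=4
i=8 t=11 v=7: → [11,13); WM=8
i=9 t=6 v=7: DROP (t<8-1); WM=8
i=10 t=14 v=2: → [14,16); WM=8
i=11 t=16 v=3: → [16,18); WM=13
i=12 t=12 v=2: → [11,14); WM=13
i=13 t=18 v=6: → [18,20); WM=13
i=14 t=18 v=7: → [18,20); WM=15
i=15 t=14 v=1: → [14,16); WM=15
i=16 t=18 v=9: → [18,20); WM=15
i=17 t=19 v=5: → [18,21); WM=16

[1,9)=29 [11,14)=11 [14,16)=3 [16,18)=3 [18,21)=27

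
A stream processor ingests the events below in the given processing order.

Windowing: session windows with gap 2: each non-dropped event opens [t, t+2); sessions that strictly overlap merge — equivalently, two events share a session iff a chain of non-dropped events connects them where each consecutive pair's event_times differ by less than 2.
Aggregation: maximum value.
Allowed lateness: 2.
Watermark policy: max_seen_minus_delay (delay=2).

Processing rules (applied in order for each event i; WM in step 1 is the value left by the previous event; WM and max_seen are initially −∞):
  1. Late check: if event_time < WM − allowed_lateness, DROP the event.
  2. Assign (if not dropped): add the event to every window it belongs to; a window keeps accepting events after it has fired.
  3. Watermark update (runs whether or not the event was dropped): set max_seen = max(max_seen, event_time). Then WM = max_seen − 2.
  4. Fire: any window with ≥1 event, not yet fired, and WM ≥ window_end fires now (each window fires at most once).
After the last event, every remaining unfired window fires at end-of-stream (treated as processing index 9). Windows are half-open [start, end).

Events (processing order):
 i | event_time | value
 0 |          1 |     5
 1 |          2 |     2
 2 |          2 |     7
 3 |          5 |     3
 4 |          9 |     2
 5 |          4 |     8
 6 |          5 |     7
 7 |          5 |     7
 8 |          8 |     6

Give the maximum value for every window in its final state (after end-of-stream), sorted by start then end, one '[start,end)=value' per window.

[1,4)=7 [5,7)=7 [8,11)=6

i=0 t=1 v=5: → [1,3); WM=-1
i=1 t=2 v=2: → [1,4); WM=0
i=2 t=2 v=7: → [1,4); WM=0
i=3 t=5 v=3: → [5,7); WM=3
i=4 t=9 v=2: → [9,11); WM=7
i=5 t=4 v=8: DROP (t<7-2); WM=7
i=6 t=5 v=7: → [5,7); WM=7
i=7 t=5 v=7: → [5,7); WM=7
i=8 t=8 v=6: → [8,11); WM=7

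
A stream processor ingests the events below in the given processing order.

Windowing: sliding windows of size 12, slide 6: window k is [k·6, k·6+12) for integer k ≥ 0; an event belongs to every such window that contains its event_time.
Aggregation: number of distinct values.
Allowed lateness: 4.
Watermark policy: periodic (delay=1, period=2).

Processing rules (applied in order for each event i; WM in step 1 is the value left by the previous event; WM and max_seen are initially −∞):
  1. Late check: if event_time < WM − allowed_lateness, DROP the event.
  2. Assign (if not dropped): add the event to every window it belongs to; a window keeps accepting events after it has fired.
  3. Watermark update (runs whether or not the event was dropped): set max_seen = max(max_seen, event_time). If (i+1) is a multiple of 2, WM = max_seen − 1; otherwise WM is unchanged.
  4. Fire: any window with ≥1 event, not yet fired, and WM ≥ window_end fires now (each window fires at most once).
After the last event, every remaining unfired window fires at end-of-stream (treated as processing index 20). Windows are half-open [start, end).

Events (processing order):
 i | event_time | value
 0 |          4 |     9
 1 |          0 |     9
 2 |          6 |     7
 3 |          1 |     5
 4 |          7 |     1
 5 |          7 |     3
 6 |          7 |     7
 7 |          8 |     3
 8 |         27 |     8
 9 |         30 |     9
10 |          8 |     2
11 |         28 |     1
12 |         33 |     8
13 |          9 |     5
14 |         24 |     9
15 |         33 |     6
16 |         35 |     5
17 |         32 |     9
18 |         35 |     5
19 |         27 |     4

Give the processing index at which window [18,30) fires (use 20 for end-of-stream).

i=0 t=4 v=9: → [0,12); WM=−∞
i=1 t=0 v=9: → [0,12); WM=3
i=2 t=6 v=7: → [6,18),[0,12); WM=3
i=3 t=1 v=5: → [0,12); WM=5
i=4 t=7 v=1: → [6,18),[0,12); WM=5
i=5 t=7 v=3: → [6,18),[0,12); WM=6
i=6 t=7 v=7: → [6,18),[0,12); WM=6
i=7 t=8 v=3: → [6,18),[0,12); WM=7
i=8 t=27 v=8: → [24,36),[18,30); WM=7
i=9 t=30 v=9: → [30,42),[24,36); WM=29; [0,12) fires=5 [6,18) fires=3
i=10 t=8 v=2: DROP (t<29-4); WM=29
i=11 t=28 v=1: → [24,36),[18,30); WM=29
i=12 t=33 v=8: → [30,42),[24,36); WM=29
i=13 t=9 v=5: DROP (t<29-4); WM=32; [18,30) fires=2
i=14 t=24 v=9: DROP (t<32-4); WM=32
i=15 t=33 v=6: → [30,42),[24,36); WM=32
i=16 t=35 v=5: → [30,42),[24,36); WM=32
i=17 t=32 v=9: → [30,42),[24,36); WM=34
i=18 t=35 v=5: → [30,42),[24,36); WM=34
i=19 t=27 v=4: DROP (t<34-4); WM=34

13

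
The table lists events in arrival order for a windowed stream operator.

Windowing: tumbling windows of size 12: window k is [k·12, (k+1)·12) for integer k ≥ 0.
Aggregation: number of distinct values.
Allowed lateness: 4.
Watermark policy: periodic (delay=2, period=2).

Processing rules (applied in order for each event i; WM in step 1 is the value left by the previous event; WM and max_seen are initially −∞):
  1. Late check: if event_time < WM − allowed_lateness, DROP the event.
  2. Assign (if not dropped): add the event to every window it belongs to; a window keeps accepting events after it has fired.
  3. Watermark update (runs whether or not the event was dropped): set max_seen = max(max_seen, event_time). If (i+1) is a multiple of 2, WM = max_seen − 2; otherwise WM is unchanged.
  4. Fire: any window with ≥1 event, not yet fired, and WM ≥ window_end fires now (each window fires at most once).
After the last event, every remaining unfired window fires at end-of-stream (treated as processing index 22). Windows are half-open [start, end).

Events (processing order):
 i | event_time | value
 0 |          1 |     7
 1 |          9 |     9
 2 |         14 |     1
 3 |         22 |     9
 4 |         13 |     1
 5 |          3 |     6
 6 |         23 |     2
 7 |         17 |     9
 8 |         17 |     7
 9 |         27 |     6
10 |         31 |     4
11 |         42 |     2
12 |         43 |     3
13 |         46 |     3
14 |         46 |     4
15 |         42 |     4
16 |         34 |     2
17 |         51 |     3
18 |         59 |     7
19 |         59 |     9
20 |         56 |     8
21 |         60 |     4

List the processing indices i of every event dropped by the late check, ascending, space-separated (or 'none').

4 5 16

i=0 t=1 v=7: → [0,12); WM=−∞
i=1 t=9 v=9: → [0,12); WM=7
i=2 t=14 v=1: → [12,24); WM=7
i=3 t=22 v=9: → [12,24); WM=20; [0,12) fires=2
i=4 t=13 v=1: DROP (t<20-4); WM=20
i=5 t=3 v=6: DROP (t<20-4); WM=20
i=6 t=23 v=2: → [12,24); WM=20
i=7 t=17 v=9: → [12,24); WM=21
i=8 t=17 v=7: → [12,24); WM=21
i=9 t=27 v=6: → [24,36); WM=25; [12,24) fires=4
i=10 t=31 v=4: → [24,36); WM=25
i=11 t=42 v=2: → [36,48); WM=40; [24,36) fires=2
i=12 t=43 v=3: → [36,48); WM=40
i=13 t=46 v=3: → [36,48); WM=44
i=14 t=46 v=4: → [36,48); WM=44
i=15 t=42 v=4: → [36,48); WM=44
i=16 t=34 v=2: DROP (t<44-4); WM=44
i=17 t=51 v=3: → [48,60); WM=49; [36,48) fires=3
i=18 t=59 v=7: → [48,60); WM=49
i=19 t=59 v=9: → [48,60); WM=57
i=20 t=56 v=8: → [48,60); WM=57
i=21 t=60 v=4: → [60,72); WM=58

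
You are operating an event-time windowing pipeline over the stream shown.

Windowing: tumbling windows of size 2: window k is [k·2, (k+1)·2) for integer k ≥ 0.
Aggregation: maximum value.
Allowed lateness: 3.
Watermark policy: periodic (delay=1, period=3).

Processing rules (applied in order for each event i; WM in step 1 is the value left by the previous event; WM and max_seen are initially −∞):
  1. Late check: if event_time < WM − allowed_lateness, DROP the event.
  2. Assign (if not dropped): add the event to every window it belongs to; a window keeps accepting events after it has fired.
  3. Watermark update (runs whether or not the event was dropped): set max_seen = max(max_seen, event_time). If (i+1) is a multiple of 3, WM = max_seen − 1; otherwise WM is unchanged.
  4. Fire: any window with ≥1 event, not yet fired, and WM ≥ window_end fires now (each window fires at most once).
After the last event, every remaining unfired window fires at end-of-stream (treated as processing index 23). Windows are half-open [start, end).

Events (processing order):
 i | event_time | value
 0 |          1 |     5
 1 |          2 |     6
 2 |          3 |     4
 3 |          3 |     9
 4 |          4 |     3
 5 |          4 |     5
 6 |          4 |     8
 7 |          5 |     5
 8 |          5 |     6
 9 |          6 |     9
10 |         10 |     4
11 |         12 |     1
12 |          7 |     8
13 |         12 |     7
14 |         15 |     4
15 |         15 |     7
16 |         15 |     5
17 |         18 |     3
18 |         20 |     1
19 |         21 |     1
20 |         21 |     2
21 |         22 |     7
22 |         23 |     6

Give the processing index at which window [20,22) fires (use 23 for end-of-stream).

i=0 t=1 v=5: → [0,2); WM=−∞
i=1 t=2 v=6: → [2,4); WM=−∞
i=2 t=3 v=4: → [2,4); WM=2; [0,2) fires=5
i=3 t=3 v=9: → [2,4); WM=2
i=4 t=4 v=3: → [4,6); WM=2
i=5 t=4 v=5: → [4,6); WM=3
i=6 t=4 v=8: → [4,6); WM=3
i=7 t=5 v=5: → [4,6); WM=3
i=8 t=5 v=6: → [4,6); WM=4; [2,4) fires=9
i=9 t=6 v=9: → [6,8); WM=4
i=10 t=10 v=4: → [10,12); WM=4
i=11 t=12 v=1: → [12,14); WM=11; [4,6) fires=8 [6,8) fires=9
i=12 t=7 v=8: DROP (t<11-3); WM=11
i=13 t=12 v=7: → [12,14); WM=11
i=14 t=15 v=4: → [14,16); WM=14; [10,12) fires=4 [12,14) fires=7
i=15 t=15 v=7: → [14,16); WM=14
i=16 t=15 v=5: → [14,16); WM=14
i=17 t=18 v=3: → [18,20); WM=17; [14,16) fires=7
i=18 t=20 v=1: → [20,22); WM=17
i=19 t=21 v=1: → [20,22); WM=17
i=20 t=21 v=2: → [20,22); WM=20; [18,20) fires=3
i=21 t=22 v=7: → [22,24); WM=20
i=22 t=23 v=6: → [22,24); WM=20

23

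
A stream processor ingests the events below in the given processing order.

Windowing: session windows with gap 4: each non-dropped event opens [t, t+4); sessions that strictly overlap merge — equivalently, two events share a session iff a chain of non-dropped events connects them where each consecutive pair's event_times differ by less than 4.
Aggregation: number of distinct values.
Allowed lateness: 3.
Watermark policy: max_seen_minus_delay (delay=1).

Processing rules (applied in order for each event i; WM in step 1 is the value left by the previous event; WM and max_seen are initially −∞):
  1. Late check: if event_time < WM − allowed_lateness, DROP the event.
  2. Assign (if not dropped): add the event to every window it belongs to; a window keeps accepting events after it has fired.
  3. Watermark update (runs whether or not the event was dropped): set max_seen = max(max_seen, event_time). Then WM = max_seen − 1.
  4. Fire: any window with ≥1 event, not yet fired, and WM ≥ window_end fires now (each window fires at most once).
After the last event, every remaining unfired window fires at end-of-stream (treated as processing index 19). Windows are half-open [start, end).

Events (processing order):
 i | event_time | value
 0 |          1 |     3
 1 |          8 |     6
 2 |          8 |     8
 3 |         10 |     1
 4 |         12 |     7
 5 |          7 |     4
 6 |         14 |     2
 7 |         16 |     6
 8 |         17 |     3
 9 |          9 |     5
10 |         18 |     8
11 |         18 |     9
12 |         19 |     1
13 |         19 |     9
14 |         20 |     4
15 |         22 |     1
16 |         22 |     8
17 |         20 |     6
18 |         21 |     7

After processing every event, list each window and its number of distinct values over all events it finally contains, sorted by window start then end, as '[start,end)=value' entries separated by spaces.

i=0 t=1 v=3: → [1,5); WM=0
i=1 t=8 v=6: → [8,12); WM=7
i=2 t=8 v=8: → [8,12); WM=7
i=3 t=10 v=1: → [8,14); WM=9
i=4 t=12 v=7: → [8,16); WM=11
i=5 t=7 v=4: DROP (t<11-3); WM=11
i=6 t=14 v=2: → [8,18); WM=13
i=7 t=16 v=6: → [8,20); WM=15
i=8 t=17 v=3: → [8,21); WM=16
i=9 t=9 v=5: DROP (t<16-3); WM=16
i=10 t=18 v=8: → [8,22); WM=17
i=11 t=18 v=9: → [8,22); WM=17
i=12 t=19 v=1: → [8,23); WM=18
i=13 t=19 v=9: → [8,23); WM=18
i=14 t=20 v=4: → [8,24); WM=19
i=15 t=22 v=1: → [8,26); WM=21
i=16 t=22 v=8: → [8,26); WM=21
i=17 t=20 v=6: → [8,26); WM=21
i=18 t=21 v=7: → [8,26); WM=21

[1,5)=1 [8,26)=8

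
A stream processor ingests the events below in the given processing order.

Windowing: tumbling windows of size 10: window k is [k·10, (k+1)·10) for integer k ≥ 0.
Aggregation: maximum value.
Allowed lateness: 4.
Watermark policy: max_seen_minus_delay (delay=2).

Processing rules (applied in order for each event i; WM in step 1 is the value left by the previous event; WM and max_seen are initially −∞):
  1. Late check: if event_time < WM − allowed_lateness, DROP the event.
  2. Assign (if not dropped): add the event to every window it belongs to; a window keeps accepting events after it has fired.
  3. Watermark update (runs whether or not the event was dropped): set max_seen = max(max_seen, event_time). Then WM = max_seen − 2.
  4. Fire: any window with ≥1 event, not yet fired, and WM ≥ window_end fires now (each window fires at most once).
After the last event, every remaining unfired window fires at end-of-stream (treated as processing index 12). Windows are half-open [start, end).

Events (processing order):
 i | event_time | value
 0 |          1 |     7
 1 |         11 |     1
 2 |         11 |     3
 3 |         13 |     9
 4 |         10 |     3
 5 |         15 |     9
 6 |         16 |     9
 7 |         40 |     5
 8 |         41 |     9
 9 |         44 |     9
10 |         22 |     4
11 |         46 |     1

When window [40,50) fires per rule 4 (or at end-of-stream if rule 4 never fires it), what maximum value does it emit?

9

i=0 t=1 v=7: → [0,10); WM=-1
i=1 t=11 v=1: → [10,20); WM=9
i=2 t=11 v=3: → [10,20); WM=9
i=3 t=13 v=9: → [10,20); WM=11; [0,10) fires=7
i=4 t=10 v=3: → [10,20); WM=11
i=5 t=15 v=9: → [10,20); WM=13
i=6 t=16 v=9: → [10,20); WM=14
i=7 t=40 v=5: → [40,50); WM=38; [10,20) fires=9
i=8 t=41 v=9: → [40,50); WM=39
i=9 t=44 v=9: → [40,50); WM=42
i=10 t=22 v=4: DROP (t<42-4); WM=42
i=11 t=46 v=1: → [40,50); WM=44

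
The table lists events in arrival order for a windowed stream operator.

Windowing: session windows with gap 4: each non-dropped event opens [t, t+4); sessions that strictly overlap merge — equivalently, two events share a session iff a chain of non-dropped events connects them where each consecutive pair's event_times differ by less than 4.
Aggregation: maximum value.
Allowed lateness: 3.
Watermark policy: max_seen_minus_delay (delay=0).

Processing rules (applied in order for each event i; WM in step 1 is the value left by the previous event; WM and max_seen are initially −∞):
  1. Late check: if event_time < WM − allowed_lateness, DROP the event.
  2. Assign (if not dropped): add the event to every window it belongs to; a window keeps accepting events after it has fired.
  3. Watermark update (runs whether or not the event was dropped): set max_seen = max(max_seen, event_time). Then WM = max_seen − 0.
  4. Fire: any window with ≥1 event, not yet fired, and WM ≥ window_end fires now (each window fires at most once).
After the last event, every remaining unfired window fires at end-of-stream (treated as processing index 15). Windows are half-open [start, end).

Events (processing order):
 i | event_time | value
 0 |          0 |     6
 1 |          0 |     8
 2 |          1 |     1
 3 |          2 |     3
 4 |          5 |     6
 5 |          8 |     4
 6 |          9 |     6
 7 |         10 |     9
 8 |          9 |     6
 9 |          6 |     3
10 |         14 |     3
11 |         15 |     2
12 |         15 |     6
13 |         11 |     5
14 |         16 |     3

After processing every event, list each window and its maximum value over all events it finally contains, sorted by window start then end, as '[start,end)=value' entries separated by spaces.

[0,14)=9 [14,20)=6

i=0 t=0 v=6: → [0,4); WM=0
i=1 t=0 v=8: → [0,4); WM=0
i=2 t=1 v=1: → [0,5); WM=1
i=3 t=2 v=3: → [0,6); WM=2
i=4 t=5 v=6: → [0,9); WM=5
i=5 t=8 v=4: → [0,12); WM=8
i=6 t=9 v=6: → [0,13); WM=9
i=7 t=10 v=9: → [0,14); WM=10
i=8 t=9 v=6: → [0,14); WM=10
i=9 t=6 v=3: DROP (t<10-3); WM=10
i=10 t=14 v=3: → [14,18); WM=14
i=11 t=15 v=2: → [14,19); WM=15
i=12 t=15 v=6: → [14,19); WM=15
i=13 t=11 v=5: DROP (t<15-3); WM=15
i=14 t=16 v=3: → [14,20); WM=16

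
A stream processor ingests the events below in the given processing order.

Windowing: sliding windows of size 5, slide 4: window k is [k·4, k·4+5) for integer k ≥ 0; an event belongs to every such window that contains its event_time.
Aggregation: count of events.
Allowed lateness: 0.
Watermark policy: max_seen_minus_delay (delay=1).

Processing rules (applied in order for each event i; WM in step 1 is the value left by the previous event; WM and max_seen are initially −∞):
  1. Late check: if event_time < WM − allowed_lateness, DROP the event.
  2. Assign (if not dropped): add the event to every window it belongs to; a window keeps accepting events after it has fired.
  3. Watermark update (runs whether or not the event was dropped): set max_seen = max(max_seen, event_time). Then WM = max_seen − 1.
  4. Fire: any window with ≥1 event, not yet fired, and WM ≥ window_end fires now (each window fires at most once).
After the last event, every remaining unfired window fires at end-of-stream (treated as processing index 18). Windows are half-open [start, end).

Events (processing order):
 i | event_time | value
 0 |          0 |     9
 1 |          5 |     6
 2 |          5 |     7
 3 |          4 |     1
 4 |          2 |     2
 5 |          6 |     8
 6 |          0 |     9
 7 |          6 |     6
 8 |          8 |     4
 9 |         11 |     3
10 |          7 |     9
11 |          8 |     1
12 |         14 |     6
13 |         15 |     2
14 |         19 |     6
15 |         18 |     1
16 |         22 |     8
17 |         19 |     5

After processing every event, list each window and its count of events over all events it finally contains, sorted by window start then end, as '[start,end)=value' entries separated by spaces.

[0,5)=2 [4,9)=6 [8,13)=2 [12,17)=2 [16,21)=2 [20,25)=1

i=0 t=0 v=9: → [0,5); WM=-1
i=1 t=5 v=6: → [4,9); WM=4
i=2 t=5 v=7: → [4,9); WM=4
i=3 t=4 v=1: → [4,9),[0,5); WM=4
i=4 t=2 v=2: DROP (t<4-0); WM=4
i=5 t=6 v=8: → [4,9); WM=5; [0,5) fires=2
i=6 t=0 v=9: DROP (t<5-0); WM=5
i=7 t=6 v=6: → [4,9); WM=5
i=8 t=8 v=4: → [8,13),[4,9); WM=7
i=9 t=11 v=3: → [8,13); WM=10; [4,9) fires=6
i=10 t=7 v=9: DROP (t<10-0); WM=10
i=11 t=8 v=1: DROP (t<10-0); WM=10
i=12 t=14 v=6: → [12,17); WM=13; [8,13) fires=2
i=13 t=15 v=2: → [12,17); WM=14
i=14 t=19 v=6: → [16,21); WM=18; [12,17) fires=2
i=15 t=18 v=1: → [16,21); WM=18
i=16 t=22 v=8: → [20,25); WM=21; [16,21) fires=2
i=17 t=19 v=5: DROP (t<21-0); WM=21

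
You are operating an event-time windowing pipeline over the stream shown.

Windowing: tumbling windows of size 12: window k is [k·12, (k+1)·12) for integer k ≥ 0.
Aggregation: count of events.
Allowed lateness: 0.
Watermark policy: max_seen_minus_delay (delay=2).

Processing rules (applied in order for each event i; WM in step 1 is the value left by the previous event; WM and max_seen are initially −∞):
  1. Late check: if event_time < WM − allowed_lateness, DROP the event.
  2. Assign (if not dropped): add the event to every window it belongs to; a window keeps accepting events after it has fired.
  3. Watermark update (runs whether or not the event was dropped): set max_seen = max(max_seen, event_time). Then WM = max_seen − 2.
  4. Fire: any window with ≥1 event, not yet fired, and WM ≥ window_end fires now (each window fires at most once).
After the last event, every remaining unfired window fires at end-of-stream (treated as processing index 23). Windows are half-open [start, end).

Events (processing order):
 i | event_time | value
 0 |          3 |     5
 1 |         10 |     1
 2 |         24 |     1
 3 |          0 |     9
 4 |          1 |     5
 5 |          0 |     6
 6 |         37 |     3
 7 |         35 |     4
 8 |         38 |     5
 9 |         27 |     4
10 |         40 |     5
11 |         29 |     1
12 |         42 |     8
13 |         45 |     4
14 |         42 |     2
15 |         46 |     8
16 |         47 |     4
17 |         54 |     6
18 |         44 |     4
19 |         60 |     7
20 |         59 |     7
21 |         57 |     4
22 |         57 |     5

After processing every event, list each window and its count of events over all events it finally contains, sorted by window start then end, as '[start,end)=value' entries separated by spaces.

[0,12)=2 [24,36)=2 [36,48)=7 [48,60)=2 [60,72)=1

i=0 t=3 v=5: → [0,12); WM=1
i=1 t=10 v=1: → [0,12); WM=8
i=2 t=24 v=1: → [24,36); WM=22; [0,12) fires=2
i=3 t=0 v=9: DROP (t<22-0); WM=22
i=4 t=1 v=5: DROP (t<22-0); WM=22
i=5 t=0 v=6: DROP (t<22-0); WM=22
i=6 t=37 v=3: → [36,48); WM=35
i=7 t=35 v=4: → [24,36); WM=35
i=8 t=38 v=5: → [36,48); WM=36; [24,36) fires=2
i=9 t=27 v=4: DROP (t<36-0); WM=36
i=10 t=40 v=5: → [36,48); WM=38
i=11 t=29 v=1: DROP (t<38-0); WM=38
i=12 t=42 v=8: → [36,48); WM=40
i=13 t=45 v=4: → [36,48); WM=43
i=14 t=42 v=2: DROP (t<43-0); WM=43
i=15 t=46 v=8: → [36,48); WM=44
i=16 t=47 v=4: → [36,48); WM=45
i=17 t=54 v=6: → [48,60); WM=52; [36,48) fires=7
i=18 t=44 v=4: DROP (t<52-0); WM=52
i=19 t=60 v=7: → [60,72); WM=58
i=20 t=59 v=7: → [48,60); WM=58
i=21 t=57 v=4: DROP (t<58-0); WM=58
i=22 t=57 v=5: DROP (t<58-0); WM=58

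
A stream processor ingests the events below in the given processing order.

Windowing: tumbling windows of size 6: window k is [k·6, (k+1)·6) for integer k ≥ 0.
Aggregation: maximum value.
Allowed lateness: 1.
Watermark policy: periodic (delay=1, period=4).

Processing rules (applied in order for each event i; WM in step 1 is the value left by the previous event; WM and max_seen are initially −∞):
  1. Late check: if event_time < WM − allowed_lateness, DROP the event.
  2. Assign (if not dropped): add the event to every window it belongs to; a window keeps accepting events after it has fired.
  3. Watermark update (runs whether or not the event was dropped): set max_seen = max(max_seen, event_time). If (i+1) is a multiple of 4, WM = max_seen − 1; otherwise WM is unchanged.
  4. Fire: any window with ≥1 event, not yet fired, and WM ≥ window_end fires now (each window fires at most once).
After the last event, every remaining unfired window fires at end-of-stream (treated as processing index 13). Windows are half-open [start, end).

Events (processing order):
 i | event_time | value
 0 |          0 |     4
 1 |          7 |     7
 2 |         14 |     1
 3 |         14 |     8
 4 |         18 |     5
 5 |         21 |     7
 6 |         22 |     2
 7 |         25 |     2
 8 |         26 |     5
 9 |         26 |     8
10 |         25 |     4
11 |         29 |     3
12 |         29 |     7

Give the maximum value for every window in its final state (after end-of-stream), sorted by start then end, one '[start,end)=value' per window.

i=0 t=0 v=4: → [0,6); WM=−∞
i=1 t=7 v=7: → [6,12); WM=−∞
i=2 t=14 v=1: → [12,18); WM=−∞
i=3 t=14 v=8: → [12,18); WM=13; [0,6) fires=4 [6,12) fires=7
i=4 t=18 v=5: → [18,24); WM=13
i=5 t=21 v=7: → [18,24); WM=13
i=6 t=22 v=2: → [18,24); WM=13
i=7 t=25 v=2: → [24,30); WM=24; [12,18) fires=8 [18,24) fires=7
i=8 t=26 v=5: → [24,30); WM=24
i=9 t=26 v=8: → [24,30); WM=24
i=10 t=25 v=4: → [24,30); WM=24
i=11 t=29 v=3: → [24,30); WM=28
i=12 t=29 v=7: → [24,30); WM=28

[0,6)=4 [6,12)=7 [12,18)=8 [18,24)=7 [24,30)=8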